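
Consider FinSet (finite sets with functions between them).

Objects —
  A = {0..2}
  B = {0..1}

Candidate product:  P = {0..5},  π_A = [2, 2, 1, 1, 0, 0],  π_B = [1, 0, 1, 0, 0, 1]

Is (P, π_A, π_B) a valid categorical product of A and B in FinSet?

Answer: VALID PRODUCT

Derivation:
|A|·|B| = 3·2 = 6;  |P| = 6
Check the pairing map k ↦ (π_A(k), π_B(k)):
  0 : (2,1)
  1 : (2,0)
  2 : (1,1)
  3 : (1,0)
  4 : (0,0)
  5 : (0,1)
distinct pairs in image: 6 / 6 needed
  → bijection onto A×B; projections well-typed.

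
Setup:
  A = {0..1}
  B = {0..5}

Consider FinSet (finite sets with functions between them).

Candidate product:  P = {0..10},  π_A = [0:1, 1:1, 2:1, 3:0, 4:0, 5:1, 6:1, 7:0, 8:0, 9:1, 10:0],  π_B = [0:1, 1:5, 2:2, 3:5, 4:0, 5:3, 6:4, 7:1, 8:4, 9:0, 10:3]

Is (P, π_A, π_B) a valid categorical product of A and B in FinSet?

Answer: NOT A VALID PRODUCT — |P|=11 ≠ |A|·|B|=12

Work:
|A|·|B| = 2·6 = 12;  |P| = 11
  → cardinalities differ; no bijection possible.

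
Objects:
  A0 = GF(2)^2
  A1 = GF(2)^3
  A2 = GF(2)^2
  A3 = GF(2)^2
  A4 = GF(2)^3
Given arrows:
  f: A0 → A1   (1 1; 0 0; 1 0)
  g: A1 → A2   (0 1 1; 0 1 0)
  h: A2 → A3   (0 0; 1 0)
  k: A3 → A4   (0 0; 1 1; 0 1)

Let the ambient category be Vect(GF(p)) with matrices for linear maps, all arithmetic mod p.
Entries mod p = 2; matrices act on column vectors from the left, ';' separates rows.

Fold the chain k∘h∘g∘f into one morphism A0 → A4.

  e0=[1,0] f→[1,0,1] g→[1,0] h→[0,1] k→[0,1,1]
  e1=[0,1] f→[1,0,0] g→[0,0] h→[0,0] k→[0,0,0]
⟦path⟧: (0 0; 1 0; 1 0)

Answer: (0 0; 1 0; 1 0)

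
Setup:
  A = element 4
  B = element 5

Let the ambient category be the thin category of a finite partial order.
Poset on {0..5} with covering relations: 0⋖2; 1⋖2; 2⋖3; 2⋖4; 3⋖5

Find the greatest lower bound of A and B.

Lower bounds of A=4 and B=5: {0,1,2}
  0 <= 2
  1 <= 2
  2 <= 2
glb = 2

Answer: A∧B = 2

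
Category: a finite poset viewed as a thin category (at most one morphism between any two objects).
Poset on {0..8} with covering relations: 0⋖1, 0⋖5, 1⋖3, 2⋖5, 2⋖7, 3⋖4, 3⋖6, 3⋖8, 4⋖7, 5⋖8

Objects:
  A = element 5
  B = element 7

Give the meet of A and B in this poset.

Answer: NO MEET EXISTS

Work:
Common predecessors of 5,7: {0,2}
  maximal lower bounds 0 and 2 are incomparable: neither 0⊑2 nor 2⊑0
→ no greatest lower bound exists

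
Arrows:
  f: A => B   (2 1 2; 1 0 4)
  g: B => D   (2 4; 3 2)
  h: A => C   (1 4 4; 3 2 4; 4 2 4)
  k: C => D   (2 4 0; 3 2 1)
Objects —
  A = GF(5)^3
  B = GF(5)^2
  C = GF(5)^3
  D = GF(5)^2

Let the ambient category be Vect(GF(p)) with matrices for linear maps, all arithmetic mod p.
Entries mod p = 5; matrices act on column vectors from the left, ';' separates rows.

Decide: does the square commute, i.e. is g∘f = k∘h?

Answer: DOES NOT COMMUTE

Derivation:
Path 1 = f;g:
  e0=(1,0,0) f=>(2,1) g=>(3,3)
  e1=(0,1,0) f=>(1,0) g=>(2,3)
  e2=(0,0,1) f=>(2,4) g=>(0,4)
  result₁ = (3 2 0; 3 3 4)
Path 2 = h;k:
  e0=(1,0,0) h=>(1,3,4) k=>(4,3)
  e1=(0,1,0) h=>(4,2,2) k=>(1,3)
  e2=(0,0,1) h=>(4,4,4) k=>(4,4)
  result₂ = (4 1 4; 3 3 4)
Equal? differ; not commutative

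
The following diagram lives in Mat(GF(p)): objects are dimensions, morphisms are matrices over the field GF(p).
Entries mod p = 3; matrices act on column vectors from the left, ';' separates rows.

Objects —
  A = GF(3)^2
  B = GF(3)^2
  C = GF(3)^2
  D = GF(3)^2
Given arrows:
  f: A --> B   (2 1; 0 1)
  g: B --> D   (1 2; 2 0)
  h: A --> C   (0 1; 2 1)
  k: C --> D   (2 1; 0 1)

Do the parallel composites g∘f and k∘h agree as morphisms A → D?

Answer: DOES NOT COMMUTE

Trace:
Along f;g (path 1):
  e0=[1,0] f-->[2,0] g-->[2,1]
  e1=[0,1] f-->[1,1] g-->[0,2]
  composite₁ = (2 0; 1 2)
Along h;k (path 2):
  e0=[1,0] h-->[0,2] k-->[2,2]
  e1=[0,1] h-->[1,1] k-->[0,1]
  composite₂ = (2 0; 2 1)
Equal? distinct morphisms ✗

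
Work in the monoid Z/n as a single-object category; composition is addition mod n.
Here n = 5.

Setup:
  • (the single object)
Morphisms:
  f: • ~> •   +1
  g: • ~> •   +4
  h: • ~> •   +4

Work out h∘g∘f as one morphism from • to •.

Answer: +4

Work:
  0 +1≡1 +4≡0 +4≡4  (mod 5)
composite: +4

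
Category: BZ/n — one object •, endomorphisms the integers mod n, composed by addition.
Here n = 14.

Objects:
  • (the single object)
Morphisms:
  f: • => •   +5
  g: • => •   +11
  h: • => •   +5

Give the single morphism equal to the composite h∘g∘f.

  0 +5≡5 +11≡2 +5≡7  (mod 14)
composite: +7

Answer: +7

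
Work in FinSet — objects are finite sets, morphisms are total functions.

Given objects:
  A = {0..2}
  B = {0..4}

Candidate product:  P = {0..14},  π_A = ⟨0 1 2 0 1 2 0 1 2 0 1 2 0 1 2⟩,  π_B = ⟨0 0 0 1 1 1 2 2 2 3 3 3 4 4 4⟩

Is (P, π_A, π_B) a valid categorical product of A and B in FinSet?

Answer: VALID PRODUCT

Work:
|A|·|B| = 3·5 = 15;  |P| = 15
Check the pairing map k ↦ (π_A(k), π_B(k)):
  0 ↦ (0,0)
  1 ↦ (1,0)
  2 ↦ (2,0)
  3 ↦ (0,1)
  4 ↦ (1,1)
  5 ↦ (2,1)
  6 ↦ (0,2)
  7 ↦ (1,2)
  8 ↦ (2,2)
  9 ↦ (0,3)
  10 ↦ (1,3)
  11 ↦ (2,3)
  12 ↦ (0,4)
  13 ↦ (1,4)
  14 ↦ (2,4)
distinct pairs in image: 15 / 15 needed
  → bijection onto A×B; projections well-typed.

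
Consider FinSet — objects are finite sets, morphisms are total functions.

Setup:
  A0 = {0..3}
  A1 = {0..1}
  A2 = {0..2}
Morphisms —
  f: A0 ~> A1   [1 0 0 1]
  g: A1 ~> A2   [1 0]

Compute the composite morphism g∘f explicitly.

Answer: [0 1 1 0]

Work:
  0 f~>1 g~>0
  1 f~>0 g~>1
  2 f~>0 g~>1
  3 f~>1 g~>0
composite: [0 1 1 0]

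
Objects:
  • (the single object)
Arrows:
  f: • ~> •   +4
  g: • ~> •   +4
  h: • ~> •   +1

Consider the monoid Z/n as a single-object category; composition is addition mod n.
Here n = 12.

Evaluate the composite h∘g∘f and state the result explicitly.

Answer: +9

Trace:
  0 +4≡4 +4≡8 +1≡9  (mod 12)
⟦path⟧: +9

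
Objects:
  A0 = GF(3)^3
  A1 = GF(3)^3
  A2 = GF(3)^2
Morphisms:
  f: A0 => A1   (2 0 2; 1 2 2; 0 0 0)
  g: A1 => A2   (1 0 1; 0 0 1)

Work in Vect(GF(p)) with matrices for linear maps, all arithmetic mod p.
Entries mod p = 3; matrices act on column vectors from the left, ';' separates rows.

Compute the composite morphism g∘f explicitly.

  e0=(1,0,0) f=>(2,1,0) g=>(2,0)
  e1=(0,1,0) f=>(0,2,0) g=>(0,0)
  e2=(0,0,1) f=>(2,2,0) g=>(2,0)
composite: (2 0 2; 0 0 0)

Answer: (2 0 2; 0 0 0)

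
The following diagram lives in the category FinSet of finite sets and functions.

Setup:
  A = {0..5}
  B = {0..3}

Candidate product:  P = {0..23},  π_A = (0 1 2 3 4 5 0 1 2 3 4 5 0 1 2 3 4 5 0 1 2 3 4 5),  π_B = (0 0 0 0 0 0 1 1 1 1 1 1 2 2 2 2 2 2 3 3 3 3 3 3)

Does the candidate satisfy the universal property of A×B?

|A|·|B| = 6·4 = 24;  |P| = 24
Check the pairing map k ↦ (π_A(k), π_B(k)):
  0 -> (0,0)
  1 -> (1,0)
  2 -> (2,0)
  3 -> (3,0)
  4 -> (4,0)
  5 -> (5,0)
  6 -> (0,1)
  7 -> (1,1)
  8 -> (2,1)
  9 -> (3,1)
  10 -> (4,1)
  11 -> (5,1)
  12 -> (0,2)
  13 -> (1,2)
  14 -> (2,2)
  15 -> (3,2)
  16 -> (4,2)
  17 -> (5,2)
  18 -> (0,3)
  19 -> (1,3)
  20 -> (2,3)
  21 -> (3,3)
  22 -> (4,3)
  23 -> (5,3)
distinct pairs in image: 24 / 24 needed
  → bijection onto A×B; projections well-typed.

Answer: VALID PRODUCT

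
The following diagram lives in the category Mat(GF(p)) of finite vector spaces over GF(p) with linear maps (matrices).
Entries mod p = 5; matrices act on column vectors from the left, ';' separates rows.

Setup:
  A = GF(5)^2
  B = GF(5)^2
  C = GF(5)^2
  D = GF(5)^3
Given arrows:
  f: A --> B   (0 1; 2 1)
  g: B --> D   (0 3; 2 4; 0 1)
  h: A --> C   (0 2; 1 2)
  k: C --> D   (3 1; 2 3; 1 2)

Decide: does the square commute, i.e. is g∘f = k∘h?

Answer: DOES NOT COMMUTE

Trace:
1) trace f;g:
  e0=(1,0) f-->(0,2) g-->(1,3,2)
  e1=(0,1) f-->(1,1) g-->(3,1,1)
  ⟦path⟧₁ = (1 3; 3 1; 2 1)
2) trace h;k:
  e0=(1,0) h-->(0,1) k-->(1,3,2)
  e1=(0,1) h-->(2,2) k-->(3,0,1)
  ⟦path⟧₂ = (1 3; 3 0; 2 1)
Equal? distinct morphisms ✗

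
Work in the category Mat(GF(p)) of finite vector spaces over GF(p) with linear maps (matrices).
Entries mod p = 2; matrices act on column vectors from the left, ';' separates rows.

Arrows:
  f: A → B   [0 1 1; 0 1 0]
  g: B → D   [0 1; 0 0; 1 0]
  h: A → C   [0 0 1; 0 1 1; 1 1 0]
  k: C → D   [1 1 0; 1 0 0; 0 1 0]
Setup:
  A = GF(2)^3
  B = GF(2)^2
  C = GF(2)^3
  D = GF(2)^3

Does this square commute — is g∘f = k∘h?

Along f;g (path 1):
  e0=[1,0,0] f→[0,0] g→[0,0,0]
  e1=[0,1,0] f→[1,1] g→[1,0,1]
  e2=[0,0,1] f→[1,0] g→[0,0,1]
  ⟦path⟧₁ = [0 1 0; 0 0 0; 0 1 1]
Along h;k (path 2):
  e0=[1,0,0] h→[0,0,1] k→[0,0,0]
  e1=[0,1,0] h→[0,1,1] k→[1,0,1]
  e2=[0,0,1] h→[1,1,0] k→[0,1,1]
  ⟦path⟧₂ = [0 1 0; 0 0 1; 0 1 1]
Equal? distinct morphisms ✗

Answer: DOES NOT COMMUTE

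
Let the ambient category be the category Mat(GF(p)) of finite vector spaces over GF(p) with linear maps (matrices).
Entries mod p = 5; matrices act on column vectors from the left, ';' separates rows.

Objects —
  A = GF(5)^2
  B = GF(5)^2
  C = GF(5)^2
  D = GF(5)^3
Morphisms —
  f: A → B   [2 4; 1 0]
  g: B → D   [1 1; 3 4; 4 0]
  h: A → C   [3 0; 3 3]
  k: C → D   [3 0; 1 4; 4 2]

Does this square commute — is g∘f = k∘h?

Answer: DOES NOT COMMUTE

Trace:
Path 1 = f;g:
  e0=[1,0] f→[2,1] g→[3,0,3]
  e1=[0,1] f→[4,0] g→[4,2,1]
  composite₁ = [3 4; 0 2; 3 1]
Path 2 = h;k:
  e0=[1,0] h→[3,3] k→[4,0,3]
  e1=[0,1] h→[0,3] k→[0,2,1]
  composite₂ = [4 0; 0 2; 3 1]
Equal? NO — does not commute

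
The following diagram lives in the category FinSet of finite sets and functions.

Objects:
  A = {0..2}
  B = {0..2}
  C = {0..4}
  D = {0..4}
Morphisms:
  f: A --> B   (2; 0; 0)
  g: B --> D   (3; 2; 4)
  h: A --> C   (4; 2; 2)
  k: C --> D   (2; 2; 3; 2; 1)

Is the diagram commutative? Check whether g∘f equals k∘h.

Answer: DOES NOT COMMUTE

Derivation:
1) trace f;g:
  0 f-->2 g-->4
  1 f-->0 g-->3
  2 f-->0 g-->3
  composite₁ = (4; 3; 3)
2) trace h;k:
  0 h-->4 k-->1
  1 h-->2 k-->3
  2 h-->2 k-->3
  composite₂ = (1; 3; 3)
Equal? NO — does not commute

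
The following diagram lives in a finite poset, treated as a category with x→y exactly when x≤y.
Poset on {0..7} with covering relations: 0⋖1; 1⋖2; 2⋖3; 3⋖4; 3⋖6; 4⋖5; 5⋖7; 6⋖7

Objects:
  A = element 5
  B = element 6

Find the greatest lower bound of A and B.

Common predecessors of 5,6: {0,1,2,3}
  0 ≤ 3
  1 ≤ 3
  2 ≤ 3
  3 ≤ 3
glb = 3

Answer: A∧B = 3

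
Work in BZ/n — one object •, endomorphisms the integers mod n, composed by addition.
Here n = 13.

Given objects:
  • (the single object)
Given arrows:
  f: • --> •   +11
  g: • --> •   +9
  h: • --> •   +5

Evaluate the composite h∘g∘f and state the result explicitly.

  0 +11≡11 +9≡7 +5≡12  (mod 13)
⟦path⟧: +12

Answer: +12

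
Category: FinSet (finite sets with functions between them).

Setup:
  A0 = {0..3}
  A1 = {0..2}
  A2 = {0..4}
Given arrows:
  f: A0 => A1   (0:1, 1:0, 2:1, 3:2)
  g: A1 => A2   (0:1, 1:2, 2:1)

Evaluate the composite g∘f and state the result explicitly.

  0 f=>1 g=>2
  1 f=>0 g=>1
  2 f=>1 g=>2
  3 f=>2 g=>1
composite: (0:2, 1:1, 2:2, 3:1)

Answer: (0:2, 1:1, 2:2, 3:1)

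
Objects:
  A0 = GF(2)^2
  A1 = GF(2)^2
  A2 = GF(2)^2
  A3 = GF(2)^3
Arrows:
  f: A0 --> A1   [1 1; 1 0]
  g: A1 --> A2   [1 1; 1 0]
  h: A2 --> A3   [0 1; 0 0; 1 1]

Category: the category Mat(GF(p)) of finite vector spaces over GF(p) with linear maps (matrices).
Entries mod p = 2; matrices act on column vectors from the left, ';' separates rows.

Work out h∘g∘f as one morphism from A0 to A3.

  e0=⟨1,0⟩ f-->⟨1,1⟩ g-->⟨0,1⟩ h-->⟨1,0,1⟩
  e1=⟨0,1⟩ f-->⟨1,0⟩ g-->⟨1,1⟩ h-->⟨1,0,0⟩
result: [1 1; 0 0; 1 0]

Answer: [1 1; 0 0; 1 0]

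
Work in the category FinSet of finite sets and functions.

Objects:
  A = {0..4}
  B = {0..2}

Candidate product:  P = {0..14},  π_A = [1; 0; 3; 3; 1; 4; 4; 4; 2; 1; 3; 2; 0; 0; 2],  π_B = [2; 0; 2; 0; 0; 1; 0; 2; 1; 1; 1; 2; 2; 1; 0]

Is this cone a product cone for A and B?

Answer: VALID PRODUCT

Work:
|A|·|B| = 5·3 = 15;  |P| = 15
Check the pairing map k ↦ (π_A(k), π_B(k)):
  0 : (1,2)
  1 : (0,0)
  2 : (3,2)
  3 : (3,0)
  4 : (1,0)
  5 : (4,1)
  6 : (4,0)
  7 : (4,2)
  8 : (2,1)
  9 : (1,1)
  10 : (3,1)
  11 : (2,2)
  12 : (0,2)
  13 : (0,1)
  14 : (2,0)
distinct pairs in image: 15 / 15 needed
  → bijection onto A×B; projections well-typed.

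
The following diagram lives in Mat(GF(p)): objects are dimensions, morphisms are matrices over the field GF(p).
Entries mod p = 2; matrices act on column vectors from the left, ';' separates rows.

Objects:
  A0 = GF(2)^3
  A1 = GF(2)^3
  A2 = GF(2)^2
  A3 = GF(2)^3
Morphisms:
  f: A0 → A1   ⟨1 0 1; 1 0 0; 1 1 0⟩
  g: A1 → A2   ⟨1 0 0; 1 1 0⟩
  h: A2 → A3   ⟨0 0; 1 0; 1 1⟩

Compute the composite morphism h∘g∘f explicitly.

  e0=⟨1,0,0⟩ f→⟨1,1,1⟩ g→⟨1,0⟩ h→⟨0,1,1⟩
  e1=⟨0,1,0⟩ f→⟨0,0,1⟩ g→⟨0,0⟩ h→⟨0,0,0⟩
  e2=⟨0,0,1⟩ f→⟨1,0,0⟩ g→⟨1,1⟩ h→⟨0,1,0⟩
composite: ⟨0 0 0; 1 0 1; 1 0 0⟩

Answer: ⟨0 0 0; 1 0 1; 1 0 0⟩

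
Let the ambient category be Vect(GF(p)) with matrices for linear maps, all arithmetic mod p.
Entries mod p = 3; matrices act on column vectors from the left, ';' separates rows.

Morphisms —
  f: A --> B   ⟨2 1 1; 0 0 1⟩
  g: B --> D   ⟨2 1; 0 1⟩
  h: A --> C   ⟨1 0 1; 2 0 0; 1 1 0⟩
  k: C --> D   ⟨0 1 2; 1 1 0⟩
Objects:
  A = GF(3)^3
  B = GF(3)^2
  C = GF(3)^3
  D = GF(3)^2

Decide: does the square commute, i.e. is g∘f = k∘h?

Answer: COMMUTES

Trace:
Path 1 = f;g:
  e0=(1,0,0) f-->(2,0) g-->(1,0)
  e1=(0,1,0) f-->(1,0) g-->(2,0)
  e2=(0,0,1) f-->(1,1) g-->(0,1)
  composite₁ = ⟨1 2 0; 0 0 1⟩
Path 2 = h;k:
  e0=(1,0,0) h-->(1,2,1) k-->(1,0)
  e1=(0,1,0) h-->(0,0,1) k-->(2,0)
  e2=(0,0,1) h-->(1,0,0) k-->(0,1)
  composite₂ = ⟨1 2 0; 0 0 1⟩
Equal? equal; square commutes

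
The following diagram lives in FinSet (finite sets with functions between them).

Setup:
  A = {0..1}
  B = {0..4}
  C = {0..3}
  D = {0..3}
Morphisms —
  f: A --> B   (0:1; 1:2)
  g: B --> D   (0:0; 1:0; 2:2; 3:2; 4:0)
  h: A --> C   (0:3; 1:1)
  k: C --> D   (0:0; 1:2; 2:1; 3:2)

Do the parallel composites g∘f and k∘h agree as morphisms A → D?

Path 1 = f;g:
  0 f-->1 g-->0
  1 f-->2 g-->2
  ⟦path⟧₁ = (0:0; 1:2)
Path 2 = h;k:
  0 h-->3 k-->2
  1 h-->1 k-->2
  ⟦path⟧₂ = (0:2; 1:2)
Equal? distinct morphisms ✗

Answer: DOES NOT COMMUTE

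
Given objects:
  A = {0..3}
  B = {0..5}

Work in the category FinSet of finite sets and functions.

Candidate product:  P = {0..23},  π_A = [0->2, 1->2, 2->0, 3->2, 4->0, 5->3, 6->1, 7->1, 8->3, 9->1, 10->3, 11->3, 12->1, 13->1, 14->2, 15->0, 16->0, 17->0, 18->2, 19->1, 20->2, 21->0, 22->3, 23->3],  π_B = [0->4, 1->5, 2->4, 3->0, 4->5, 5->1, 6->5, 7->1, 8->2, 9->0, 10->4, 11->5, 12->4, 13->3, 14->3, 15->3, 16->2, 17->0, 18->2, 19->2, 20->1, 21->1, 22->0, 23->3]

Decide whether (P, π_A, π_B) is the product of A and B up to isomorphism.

|A|·|B| = 4·6 = 24;  |P| = 24
Check the pairing map k ↦ (π_A(k), π_B(k)):
  0 -> (2,4)
  1 -> (2,5)
  2 -> (0,4)
  3 -> (2,0)
  4 -> (0,5)
  5 -> (3,1)
  6 -> (1,5)
  7 -> (1,1)
  8 -> (3,2)
  9 -> (1,0)
  10 -> (3,4)
  11 -> (3,5)
  12 -> (1,4)
  13 -> (1,3)
  14 -> (2,3)
  15 -> (0,3)
  16 -> (0,2)
  17 -> (0,0)
  18 -> (2,2)
  19 -> (1,2)
  20 -> (2,1)
  21 -> (0,1)
  22 -> (3,0)
  23 -> (3,3)
distinct pairs in image: 24 / 24 needed
  → bijection onto A×B; projections well-typed.

Answer: VALID PRODUCT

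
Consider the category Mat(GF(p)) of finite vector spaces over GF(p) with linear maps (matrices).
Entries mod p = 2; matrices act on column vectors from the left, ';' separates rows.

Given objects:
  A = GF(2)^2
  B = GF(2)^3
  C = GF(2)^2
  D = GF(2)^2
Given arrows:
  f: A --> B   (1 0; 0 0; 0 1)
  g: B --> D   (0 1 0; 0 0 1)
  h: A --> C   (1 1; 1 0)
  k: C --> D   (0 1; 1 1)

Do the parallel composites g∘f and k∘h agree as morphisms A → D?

Path 1 = f;g:
  e0=(1,0) f-->(1,0,0) g-->(0,0)
  e1=(0,1) f-->(0,0,1) g-->(0,1)
  composite₁ = (0 0; 0 1)
Path 2 = h;k:
  e0=(1,0) h-->(1,1) k-->(1,0)
  e1=(0,1) h-->(1,0) k-->(0,1)
  composite₂ = (1 0; 0 1)
Equal? distinct morphisms ✗

Answer: DOES NOT COMMUTE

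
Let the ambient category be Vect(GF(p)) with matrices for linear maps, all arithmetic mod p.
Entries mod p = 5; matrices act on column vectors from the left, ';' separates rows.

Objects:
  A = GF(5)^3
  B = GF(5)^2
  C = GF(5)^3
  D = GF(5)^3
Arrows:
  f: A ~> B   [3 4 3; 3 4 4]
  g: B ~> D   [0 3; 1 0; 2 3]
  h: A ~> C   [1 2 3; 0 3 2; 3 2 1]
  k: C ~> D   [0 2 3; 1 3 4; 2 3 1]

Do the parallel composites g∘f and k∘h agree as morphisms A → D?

Path 1 = f;g:
  e0=⟨1,0,0⟩ f~>⟨3,3⟩ g~>⟨4,3,0⟩
  e1=⟨0,1,0⟩ f~>⟨4,4⟩ g~>⟨2,4,0⟩
  e2=⟨0,0,1⟩ f~>⟨3,4⟩ g~>⟨2,3,3⟩
  ⟦path⟧₁ = [4 2 2; 3 4 3; 0 0 3]
Path 2 = h;k:
  e0=⟨1,0,0⟩ h~>⟨1,0,3⟩ k~>⟨4,3,0⟩
  e1=⟨0,1,0⟩ h~>⟨2,3,2⟩ k~>⟨2,4,0⟩
  e2=⟨0,0,1⟩ h~>⟨3,2,1⟩ k~>⟨2,3,3⟩
  ⟦path⟧₂ = [4 2 2; 3 4 3; 0 0 3]
Equal? same morphism ✓

Answer: COMMUTES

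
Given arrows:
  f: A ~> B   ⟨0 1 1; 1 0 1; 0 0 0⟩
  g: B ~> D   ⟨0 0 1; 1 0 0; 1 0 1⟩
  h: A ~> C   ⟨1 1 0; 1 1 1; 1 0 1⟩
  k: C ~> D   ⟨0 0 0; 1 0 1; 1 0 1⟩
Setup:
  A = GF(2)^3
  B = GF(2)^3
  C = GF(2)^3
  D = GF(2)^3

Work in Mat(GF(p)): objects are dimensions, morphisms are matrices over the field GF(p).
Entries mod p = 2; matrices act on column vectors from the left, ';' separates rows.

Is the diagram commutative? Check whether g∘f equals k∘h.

Path 1 = f;g:
  e0=[1,0,0] f~>[0,1,0] g~>[0,0,0]
  e1=[0,1,0] f~>[1,0,0] g~>[0,1,1]
  e2=[0,0,1] f~>[1,1,0] g~>[0,1,1]
  result₁ = ⟨0 0 0; 0 1 1; 0 1 1⟩
Path 2 = h;k:
  e0=[1,0,0] h~>[1,1,1] k~>[0,0,0]
  e1=[0,1,0] h~>[1,1,0] k~>[0,1,1]
  e2=[0,0,1] h~>[0,1,1] k~>[0,1,1]
  result₂ = ⟨0 0 0; 0 1 1; 0 1 1⟩
Equal? same morphism ✓

Answer: COMMUTES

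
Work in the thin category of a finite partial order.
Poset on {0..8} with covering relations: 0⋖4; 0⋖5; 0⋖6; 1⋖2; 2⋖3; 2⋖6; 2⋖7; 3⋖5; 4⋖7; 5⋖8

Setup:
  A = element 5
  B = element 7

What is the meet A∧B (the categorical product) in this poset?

{x : x<=A ∧ x<=B} = {0,1,2}  (A=5, B=7)
  maximal lower bounds 0 and 2 are incomparable: neither 0<=2 nor 2<=0
→ no greatest lower bound exists

Answer: NO MEET EXISTS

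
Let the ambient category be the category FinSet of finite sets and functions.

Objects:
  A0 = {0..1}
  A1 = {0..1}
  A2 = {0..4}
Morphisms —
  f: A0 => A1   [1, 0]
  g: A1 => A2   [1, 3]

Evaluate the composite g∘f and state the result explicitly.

Answer: [3, 1]

Derivation:
  0 f=>1 g=>3
  1 f=>0 g=>1
⟦path⟧: [3, 1]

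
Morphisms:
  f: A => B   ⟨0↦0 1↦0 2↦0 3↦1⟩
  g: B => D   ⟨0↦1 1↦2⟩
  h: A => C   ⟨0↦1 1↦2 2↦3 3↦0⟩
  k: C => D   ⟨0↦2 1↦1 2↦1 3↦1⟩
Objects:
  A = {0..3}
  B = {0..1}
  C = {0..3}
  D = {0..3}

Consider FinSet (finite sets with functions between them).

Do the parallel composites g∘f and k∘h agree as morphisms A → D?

Along f;g (path 1):
  0 f=>0 g=>1
  1 f=>0 g=>1
  2 f=>0 g=>1
  3 f=>1 g=>2
  ⟦path⟧₁ = ⟨0↦1 1↦1 2↦1 3↦2⟩
Along h;k (path 2):
  0 h=>1 k=>1
  1 h=>2 k=>1
  2 h=>3 k=>1
  3 h=>0 k=>2
  ⟦path⟧₂ = ⟨0↦1 1↦1 2↦1 3↦2⟩
Equal? equal; square commutes

Answer: COMMUTES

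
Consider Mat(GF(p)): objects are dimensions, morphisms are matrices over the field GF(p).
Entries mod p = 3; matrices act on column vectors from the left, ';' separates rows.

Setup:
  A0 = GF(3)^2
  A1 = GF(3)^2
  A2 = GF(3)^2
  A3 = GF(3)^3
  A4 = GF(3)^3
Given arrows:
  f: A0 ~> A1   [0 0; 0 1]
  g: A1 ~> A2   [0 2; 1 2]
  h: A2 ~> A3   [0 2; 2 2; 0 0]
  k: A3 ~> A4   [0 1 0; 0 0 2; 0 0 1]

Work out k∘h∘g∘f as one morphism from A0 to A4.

Answer: [0 2; 0 0; 0 0]

Trace:
  e0=[1,0] f~>[0,0] g~>[0,0] h~>[0,0,0] k~>[0,0,0]
  e1=[0,1] f~>[0,1] g~>[2,2] h~>[1,2,0] k~>[2,0,0]
⟦path⟧: [0 2; 0 0; 0 0]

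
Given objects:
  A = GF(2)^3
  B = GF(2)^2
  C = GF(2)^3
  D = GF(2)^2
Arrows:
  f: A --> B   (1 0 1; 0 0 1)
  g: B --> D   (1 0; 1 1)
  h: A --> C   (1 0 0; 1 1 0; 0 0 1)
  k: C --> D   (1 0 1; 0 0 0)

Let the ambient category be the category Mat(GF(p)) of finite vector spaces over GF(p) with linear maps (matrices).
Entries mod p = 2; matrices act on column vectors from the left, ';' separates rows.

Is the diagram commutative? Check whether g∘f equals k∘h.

Answer: DOES NOT COMMUTE

Work:
Path 1 = f;g:
  e0=⟨1,0,0⟩ f-->⟨1,0⟩ g-->⟨1,1⟩
  e1=⟨0,1,0⟩ f-->⟨0,0⟩ g-->⟨0,0⟩
  e2=⟨0,0,1⟩ f-->⟨1,1⟩ g-->⟨1,0⟩
  ⟦path⟧₁ = (1 0 1; 1 0 0)
Path 2 = h;k:
  e0=⟨1,0,0⟩ h-->⟨1,1,0⟩ k-->⟨1,0⟩
  e1=⟨0,1,0⟩ h-->⟨0,1,0⟩ k-->⟨0,0⟩
  e2=⟨0,0,1⟩ h-->⟨0,0,1⟩ k-->⟨1,0⟩
  ⟦path⟧₂ = (1 0 1; 0 0 0)
Equal? distinct morphisms ✗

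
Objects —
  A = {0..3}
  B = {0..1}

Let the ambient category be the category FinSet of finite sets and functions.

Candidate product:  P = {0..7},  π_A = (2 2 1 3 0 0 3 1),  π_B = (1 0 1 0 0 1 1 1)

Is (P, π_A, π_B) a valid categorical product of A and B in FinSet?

Answer: NOT A VALID PRODUCT — duplicate pair at indices 2,7

Work:
|A|·|B| = 4·2 = 8;  |P| = 8
Check the pairing map k ↦ (π_A(k), π_B(k)):
  0 -> (2,1)
  1 -> (2,0)
  2 -> (1,1)
  3 -> (3,0)
  4 -> (0,0)
  5 -> (0,1)
  6 -> (3,1)
  7 -> (1,1)  ✗ repeats pair of k=2
distinct pairs in image: 7 / 8 needed
  → (1,1) hit at k=2 and k=7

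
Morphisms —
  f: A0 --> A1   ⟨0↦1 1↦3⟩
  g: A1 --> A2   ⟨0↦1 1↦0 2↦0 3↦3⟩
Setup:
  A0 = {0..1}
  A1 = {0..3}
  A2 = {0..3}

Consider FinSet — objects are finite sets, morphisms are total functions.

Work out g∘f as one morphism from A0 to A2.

Answer: ⟨0↦0 1↦3⟩

Derivation:
  0 f-->1 g-->0
  1 f-->3 g-->3
⟦path⟧: ⟨0↦0 1↦3⟩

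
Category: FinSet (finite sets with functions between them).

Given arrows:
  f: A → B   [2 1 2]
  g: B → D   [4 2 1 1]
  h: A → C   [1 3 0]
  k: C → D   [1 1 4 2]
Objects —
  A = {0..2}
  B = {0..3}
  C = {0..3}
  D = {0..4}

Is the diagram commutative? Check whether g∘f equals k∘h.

Answer: COMMUTES

Trace:
Path 1 = f;g:
  0 f→2 g→1
  1 f→1 g→2
  2 f→2 g→1
  result₁ = [1 2 1]
Path 2 = h;k:
  0 h→1 k→1
  1 h→3 k→2
  2 h→0 k→1
  result₂ = [1 2 1]
Equal? same morphism ✓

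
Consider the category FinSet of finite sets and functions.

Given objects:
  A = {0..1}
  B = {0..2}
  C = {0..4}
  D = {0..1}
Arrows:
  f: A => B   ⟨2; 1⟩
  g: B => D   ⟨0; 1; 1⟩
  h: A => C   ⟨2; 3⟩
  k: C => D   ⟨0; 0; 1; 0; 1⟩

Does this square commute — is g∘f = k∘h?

1) trace f;g:
  0 f=>2 g=>1
  1 f=>1 g=>1
  composite₁ = ⟨1; 1⟩
2) trace h;k:
  0 h=>2 k=>1
  1 h=>3 k=>0
  composite₂ = ⟨1; 0⟩
Equal? differ; not commutative

Answer: DOES NOT COMMUTE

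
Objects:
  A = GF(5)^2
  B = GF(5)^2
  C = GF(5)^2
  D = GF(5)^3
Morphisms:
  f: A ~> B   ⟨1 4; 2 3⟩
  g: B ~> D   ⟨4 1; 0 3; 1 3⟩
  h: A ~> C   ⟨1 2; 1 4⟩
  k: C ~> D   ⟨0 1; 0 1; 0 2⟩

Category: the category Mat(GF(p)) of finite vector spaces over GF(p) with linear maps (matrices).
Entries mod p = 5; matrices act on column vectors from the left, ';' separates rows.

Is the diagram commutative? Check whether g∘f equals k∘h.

1) trace f;g:
  e0=(1,0) f~>(1,2) g~>(1,1,2)
  e1=(0,1) f~>(4,3) g~>(4,4,3)
  composite₁ = ⟨1 4; 1 4; 2 3⟩
2) trace h;k:
  e0=(1,0) h~>(1,1) k~>(1,1,2)
  e1=(0,1) h~>(2,4) k~>(4,4,3)
  composite₂ = ⟨1 4; 1 4; 2 3⟩
Equal? equal; square commutes

Answer: COMMUTES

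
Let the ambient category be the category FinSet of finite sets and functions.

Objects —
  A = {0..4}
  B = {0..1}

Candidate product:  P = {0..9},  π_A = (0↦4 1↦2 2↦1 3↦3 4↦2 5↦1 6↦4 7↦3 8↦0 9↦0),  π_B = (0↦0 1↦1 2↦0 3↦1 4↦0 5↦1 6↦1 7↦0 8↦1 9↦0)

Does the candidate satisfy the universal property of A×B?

|A|·|B| = 5·2 = 10;  |P| = 10
Check the pairing map k ↦ (π_A(k), π_B(k)):
  0 ↦ (4,0)
  1 ↦ (2,1)
  2 ↦ (1,0)
  3 ↦ (3,1)
  4 ↦ (2,0)
  5 ↦ (1,1)
  6 ↦ (4,1)
  7 ↦ (3,0)
  8 ↦ (0,1)
  9 ↦ (0,0)
distinct pairs in image: 10 / 10 needed
  → bijection onto A×B; projections well-typed.

Answer: VALID PRODUCT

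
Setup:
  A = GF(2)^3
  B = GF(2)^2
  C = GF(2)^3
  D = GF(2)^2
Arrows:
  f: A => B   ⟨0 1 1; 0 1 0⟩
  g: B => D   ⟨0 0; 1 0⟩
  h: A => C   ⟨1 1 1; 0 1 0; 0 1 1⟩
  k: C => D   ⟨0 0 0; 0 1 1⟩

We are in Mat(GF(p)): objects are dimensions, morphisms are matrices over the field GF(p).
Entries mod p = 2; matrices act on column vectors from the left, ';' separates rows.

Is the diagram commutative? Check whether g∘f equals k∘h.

Answer: DOES NOT COMMUTE

Derivation:
1) trace f;g:
  e0=[1,0,0] f=>[0,0] g=>[0,0]
  e1=[0,1,0] f=>[1,1] g=>[0,1]
  e2=[0,0,1] f=>[1,0] g=>[0,1]
  result₁ = ⟨0 0 0; 0 1 1⟩
2) trace h;k:
  e0=[1,0,0] h=>[1,0,0] k=>[0,0]
  e1=[0,1,0] h=>[1,1,1] k=>[0,0]
  e2=[0,0,1] h=>[1,0,1] k=>[0,1]
  result₂ = ⟨0 0 0; 0 0 1⟩
Equal? NO — does not commute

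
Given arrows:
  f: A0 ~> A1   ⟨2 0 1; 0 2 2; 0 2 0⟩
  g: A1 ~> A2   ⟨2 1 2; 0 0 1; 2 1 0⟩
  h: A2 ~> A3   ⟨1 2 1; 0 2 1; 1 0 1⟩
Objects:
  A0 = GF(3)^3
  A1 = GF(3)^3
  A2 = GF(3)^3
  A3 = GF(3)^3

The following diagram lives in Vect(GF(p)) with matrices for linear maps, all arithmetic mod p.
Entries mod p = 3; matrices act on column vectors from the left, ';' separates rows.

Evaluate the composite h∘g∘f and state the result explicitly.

  e0=⟨1,0,0⟩ f~>⟨2,0,0⟩ g~>⟨1,0,1⟩ h~>⟨2,1,2⟩
  e1=⟨0,1,0⟩ f~>⟨0,2,2⟩ g~>⟨0,2,2⟩ h~>⟨0,0,2⟩
  e2=⟨0,0,1⟩ f~>⟨1,2,0⟩ g~>⟨1,0,1⟩ h~>⟨2,1,2⟩
result: ⟨2 0 2; 1 0 1; 2 2 2⟩

Answer: ⟨2 0 2; 1 0 1; 2 2 2⟩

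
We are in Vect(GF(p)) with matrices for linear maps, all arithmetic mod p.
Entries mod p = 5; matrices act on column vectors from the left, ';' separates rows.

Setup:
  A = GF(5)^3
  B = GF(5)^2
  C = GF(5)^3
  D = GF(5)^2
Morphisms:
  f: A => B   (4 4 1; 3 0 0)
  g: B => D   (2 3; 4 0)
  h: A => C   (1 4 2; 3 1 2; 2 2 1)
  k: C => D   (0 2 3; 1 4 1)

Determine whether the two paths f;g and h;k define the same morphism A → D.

Answer: DOES NOT COMMUTE

Trace:
Along f;g (path 1):
  e0=(1,0,0) f=>(4,3) g=>(2,1)
  e1=(0,1,0) f=>(4,0) g=>(3,1)
  e2=(0,0,1) f=>(1,0) g=>(2,4)
  result₁ = (2 3 2; 1 1 4)
Along h;k (path 2):
  e0=(1,0,0) h=>(1,3,2) k=>(2,0)
  e1=(0,1,0) h=>(4,1,2) k=>(3,0)
  e2=(0,0,1) h=>(2,2,1) k=>(2,1)
  result₂ = (2 3 2; 0 0 1)
Equal? differ; not commutative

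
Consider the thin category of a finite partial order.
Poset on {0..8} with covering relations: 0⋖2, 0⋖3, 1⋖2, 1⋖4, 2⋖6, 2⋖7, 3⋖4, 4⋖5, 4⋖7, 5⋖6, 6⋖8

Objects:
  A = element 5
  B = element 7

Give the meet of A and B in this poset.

{x : x<=A ∧ x<=B} = {0,1,3,4}  (A=5, B=7)
  0 <= 4
  1 <= 4
  3 <= 4
  4 <= 4
glb = 4

Answer: A∧B = 4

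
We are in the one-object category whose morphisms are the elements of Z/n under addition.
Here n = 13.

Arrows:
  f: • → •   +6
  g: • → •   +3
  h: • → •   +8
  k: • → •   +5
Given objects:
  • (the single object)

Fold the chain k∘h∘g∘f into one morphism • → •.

  0 +6≡6 +3≡9 +8≡4 +5≡9  (mod 13)
result: +9

Answer: +9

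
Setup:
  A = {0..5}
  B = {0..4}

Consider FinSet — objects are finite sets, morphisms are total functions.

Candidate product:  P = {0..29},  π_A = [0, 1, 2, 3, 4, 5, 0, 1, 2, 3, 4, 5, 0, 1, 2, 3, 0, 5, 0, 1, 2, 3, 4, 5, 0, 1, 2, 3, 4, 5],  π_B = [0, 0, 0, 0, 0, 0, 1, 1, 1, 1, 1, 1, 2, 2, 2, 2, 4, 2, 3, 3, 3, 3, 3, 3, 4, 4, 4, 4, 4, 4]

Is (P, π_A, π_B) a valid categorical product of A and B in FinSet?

|A|·|B| = 6·5 = 30;  |P| = 30
Check the pairing map k ↦ (π_A(k), π_B(k)):
  0 ↦ (0,0)
  1 ↦ (1,0)
  2 ↦ (2,0)
  3 ↦ (3,0)
  4 ↦ (4,0)
  5 ↦ (5,0)
  6 ↦ (0,1)
  7 ↦ (1,1)
  8 ↦ (2,1)
  9 ↦ (3,1)
  10 ↦ (4,1)
  11 ↦ (5,1)
  12 ↦ (0,2)
  13 ↦ (1,2)
  14 ↦ (2,2)
  15 ↦ (3,2)
  16 ↦ (0,4)
  17 ↦ (5,2)
  18 ↦ (0,3)
  19 ↦ (1,3)
  20 ↦ (2,3)
  21 ↦ (3,3)
  22 ↦ (4,3)
  23 ↦ (5,3)
  24 ↦ (0,4)  ✗ repeats pair of k=16
  25 ↦ (1,4)
  26 ↦ (2,4)
  27 ↦ (3,4)
  28 ↦ (4,4)
  29 ↦ (5,4)
distinct pairs in image: 29 / 30 needed
  → (0,4) hit at k=16 and k=24

Answer: NOT A VALID PRODUCT — duplicate pair at indices 24,16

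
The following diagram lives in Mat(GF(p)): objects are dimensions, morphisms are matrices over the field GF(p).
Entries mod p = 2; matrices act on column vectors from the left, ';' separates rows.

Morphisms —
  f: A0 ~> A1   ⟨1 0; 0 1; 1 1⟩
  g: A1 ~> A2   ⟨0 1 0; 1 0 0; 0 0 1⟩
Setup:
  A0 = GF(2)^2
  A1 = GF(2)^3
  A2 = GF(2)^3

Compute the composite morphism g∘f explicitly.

Answer: ⟨0 1; 1 0; 1 1⟩

Work:
  e0=⟨1,0⟩ f~>⟨1,0,1⟩ g~>⟨0,1,1⟩
  e1=⟨0,1⟩ f~>⟨0,1,1⟩ g~>⟨1,0,1⟩
composite: ⟨0 1; 1 0; 1 1⟩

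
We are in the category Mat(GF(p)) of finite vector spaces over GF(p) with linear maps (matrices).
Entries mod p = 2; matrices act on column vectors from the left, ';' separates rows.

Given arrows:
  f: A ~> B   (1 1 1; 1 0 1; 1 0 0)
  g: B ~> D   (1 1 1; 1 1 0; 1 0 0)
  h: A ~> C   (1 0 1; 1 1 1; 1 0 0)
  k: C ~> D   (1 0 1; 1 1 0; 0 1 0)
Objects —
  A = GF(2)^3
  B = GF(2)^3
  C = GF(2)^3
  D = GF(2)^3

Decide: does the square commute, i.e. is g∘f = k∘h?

Along f;g (path 1):
  e0=(1,0,0) f~>(1,1,1) g~>(1,0,1)
  e1=(0,1,0) f~>(1,0,0) g~>(1,1,1)
  e2=(0,0,1) f~>(1,1,0) g~>(0,0,1)
  composite₁ = (1 1 0; 0 1 0; 1 1 1)
Along h;k (path 2):
  e0=(1,0,0) h~>(1,1,1) k~>(0,0,1)
  e1=(0,1,0) h~>(0,1,0) k~>(0,1,1)
  e2=(0,0,1) h~>(1,1,0) k~>(1,0,1)
  composite₂ = (0 0 1; 0 1 0; 1 1 1)
Equal? distinct morphisms ✗

Answer: DOES NOT COMMUTE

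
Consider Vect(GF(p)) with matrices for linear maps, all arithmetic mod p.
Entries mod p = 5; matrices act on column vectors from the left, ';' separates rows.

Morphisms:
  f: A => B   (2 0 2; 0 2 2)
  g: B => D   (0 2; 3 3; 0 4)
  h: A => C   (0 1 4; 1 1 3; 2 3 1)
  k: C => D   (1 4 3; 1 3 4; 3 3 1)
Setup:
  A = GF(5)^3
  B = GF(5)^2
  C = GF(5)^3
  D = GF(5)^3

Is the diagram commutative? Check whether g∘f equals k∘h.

1) trace f;g:
  e0=⟨1,0,0⟩ f=>⟨2,0⟩ g=>⟨0,1,0⟩
  e1=⟨0,1,0⟩ f=>⟨0,2⟩ g=>⟨4,1,3⟩
  e2=⟨0,0,1⟩ f=>⟨2,2⟩ g=>⟨4,2,3⟩
  composite₁ = (0 4 4; 1 1 2; 0 3 3)
2) trace h;k:
  e0=⟨1,0,0⟩ h=>⟨0,1,2⟩ k=>⟨0,1,0⟩
  e1=⟨0,1,0⟩ h=>⟨1,1,3⟩ k=>⟨4,1,4⟩
  e2=⟨0,0,1⟩ h=>⟨4,3,1⟩ k=>⟨4,2,2⟩
  composite₂ = (0 4 4; 1 1 2; 0 4 2)
Equal? differ; not commutative

Answer: DOES NOT COMMUTE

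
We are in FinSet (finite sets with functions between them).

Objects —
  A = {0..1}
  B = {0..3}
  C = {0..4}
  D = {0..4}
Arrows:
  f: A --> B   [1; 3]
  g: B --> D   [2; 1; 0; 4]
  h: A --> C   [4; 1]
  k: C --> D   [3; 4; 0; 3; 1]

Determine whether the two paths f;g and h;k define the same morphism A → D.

Along f;g (path 1):
  0 f-->1 g-->1
  1 f-->3 g-->4
  composite₁ = [1; 4]
Along h;k (path 2):
  0 h-->4 k-->1
  1 h-->1 k-->4
  composite₂ = [1; 4]
Equal? equal; square commutes

Answer: COMMUTES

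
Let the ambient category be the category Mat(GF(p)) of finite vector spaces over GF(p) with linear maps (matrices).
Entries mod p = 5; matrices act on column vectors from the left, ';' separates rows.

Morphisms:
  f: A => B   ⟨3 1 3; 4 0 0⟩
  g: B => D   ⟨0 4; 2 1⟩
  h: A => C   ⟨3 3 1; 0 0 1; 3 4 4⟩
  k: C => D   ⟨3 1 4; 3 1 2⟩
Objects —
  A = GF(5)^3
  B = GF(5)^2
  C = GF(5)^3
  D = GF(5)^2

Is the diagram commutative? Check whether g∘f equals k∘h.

1) trace f;g:
  e0=(1,0,0) f=>(3,4) g=>(1,0)
  e1=(0,1,0) f=>(1,0) g=>(0,2)
  e2=(0,0,1) f=>(3,0) g=>(0,1)
  composite₁ = ⟨1 0 0; 0 2 1⟩
2) trace h;k:
  e0=(1,0,0) h=>(3,0,3) k=>(1,0)
  e1=(0,1,0) h=>(3,0,4) k=>(0,2)
  e2=(0,0,1) h=>(1,1,4) k=>(0,2)
  composite₂ = ⟨1 0 0; 0 2 2⟩
Equal? NO — does not commute

Answer: DOES NOT COMMUTE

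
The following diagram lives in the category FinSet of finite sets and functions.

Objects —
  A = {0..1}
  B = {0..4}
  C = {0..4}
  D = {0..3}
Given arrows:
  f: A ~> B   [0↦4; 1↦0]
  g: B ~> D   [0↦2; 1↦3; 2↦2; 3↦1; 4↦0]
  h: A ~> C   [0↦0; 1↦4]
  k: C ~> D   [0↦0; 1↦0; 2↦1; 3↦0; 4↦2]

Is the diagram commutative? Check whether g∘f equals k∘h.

Path 1 = f;g:
  0 f~>4 g~>0
  1 f~>0 g~>2
  result₁ = [0↦0; 1↦2]
Path 2 = h;k:
  0 h~>0 k~>0
  1 h~>4 k~>2
  result₂ = [0↦0; 1↦2]
Equal? YES — commutes

Answer: COMMUTES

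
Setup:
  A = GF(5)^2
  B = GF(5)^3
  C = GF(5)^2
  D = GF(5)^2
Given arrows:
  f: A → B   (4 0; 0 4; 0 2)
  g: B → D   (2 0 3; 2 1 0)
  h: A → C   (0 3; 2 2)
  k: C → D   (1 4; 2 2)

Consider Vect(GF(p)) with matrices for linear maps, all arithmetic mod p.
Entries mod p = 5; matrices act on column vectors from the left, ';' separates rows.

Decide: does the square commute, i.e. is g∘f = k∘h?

Answer: DOES NOT COMMUTE

Work:
1) trace f;g:
  e0=(1,0) f→(4,0,0) g→(3,3)
  e1=(0,1) f→(0,4,2) g→(1,4)
  result₁ = (3 1; 3 4)
2) trace h;k:
  e0=(1,0) h→(0,2) k→(3,4)
  e1=(0,1) h→(3,2) k→(1,0)
  result₂ = (3 1; 4 0)
Equal? distinct morphisms ✗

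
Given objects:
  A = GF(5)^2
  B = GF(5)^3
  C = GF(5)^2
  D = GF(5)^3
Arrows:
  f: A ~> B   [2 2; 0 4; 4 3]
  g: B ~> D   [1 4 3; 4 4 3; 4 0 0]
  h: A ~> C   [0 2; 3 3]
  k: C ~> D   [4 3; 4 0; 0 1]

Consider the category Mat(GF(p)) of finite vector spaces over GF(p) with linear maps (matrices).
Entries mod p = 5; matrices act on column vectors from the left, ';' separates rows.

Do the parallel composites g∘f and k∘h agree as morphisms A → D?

Answer: COMMUTES

Derivation:
Along f;g (path 1):
  e0=[1,0] f~>[2,0,4] g~>[4,0,3]
  e1=[0,1] f~>[2,4,3] g~>[2,3,3]
  result₁ = [4 2; 0 3; 3 3]
Along h;k (path 2):
  e0=[1,0] h~>[0,3] k~>[4,0,3]
  e1=[0,1] h~>[2,3] k~>[2,3,3]
  result₂ = [4 2; 0 3; 3 3]
Equal? YES — commutes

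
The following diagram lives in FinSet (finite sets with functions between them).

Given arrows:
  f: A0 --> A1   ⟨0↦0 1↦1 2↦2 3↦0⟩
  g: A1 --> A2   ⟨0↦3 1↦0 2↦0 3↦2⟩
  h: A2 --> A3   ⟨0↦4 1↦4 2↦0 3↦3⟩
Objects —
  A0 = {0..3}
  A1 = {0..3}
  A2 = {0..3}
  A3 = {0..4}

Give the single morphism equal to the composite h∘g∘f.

  0 f-->0 g-->3 h-->3
  1 f-->1 g-->0 h-->4
  2 f-->2 g-->0 h-->4
  3 f-->0 g-->3 h-->3
⟦path⟧: ⟨0↦3 1↦4 2↦4 3↦3⟩

Answer: ⟨0↦3 1↦4 2↦4 3↦3⟩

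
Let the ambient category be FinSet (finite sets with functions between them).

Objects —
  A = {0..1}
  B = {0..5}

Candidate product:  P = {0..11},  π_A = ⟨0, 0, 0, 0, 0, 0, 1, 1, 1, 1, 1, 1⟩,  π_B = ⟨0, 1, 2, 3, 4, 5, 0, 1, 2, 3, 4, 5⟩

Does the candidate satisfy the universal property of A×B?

Answer: VALID PRODUCT

Derivation:
|A|·|B| = 2·6 = 12;  |P| = 12
Check the pairing map k ↦ (π_A(k), π_B(k)):
  0 ↦ (0,0)
  1 ↦ (0,1)
  2 ↦ (0,2)
  3 ↦ (0,3)
  4 ↦ (0,4)
  5 ↦ (0,5)
  6 ↦ (1,0)
  7 ↦ (1,1)
  8 ↦ (1,2)
  9 ↦ (1,3)
  10 ↦ (1,4)
  11 ↦ (1,5)
distinct pairs in image: 12 / 12 needed
  → bijection onto A×B; projections well-typed.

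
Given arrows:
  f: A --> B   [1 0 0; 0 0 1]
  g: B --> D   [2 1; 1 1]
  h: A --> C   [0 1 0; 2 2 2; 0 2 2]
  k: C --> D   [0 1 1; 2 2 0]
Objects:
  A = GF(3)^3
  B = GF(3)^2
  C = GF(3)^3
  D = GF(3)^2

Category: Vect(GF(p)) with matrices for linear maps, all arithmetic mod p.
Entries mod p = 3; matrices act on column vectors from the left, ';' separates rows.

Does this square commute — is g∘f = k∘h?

Along f;g (path 1):
  e0=[1,0,0] f-->[1,0] g-->[2,1]
  e1=[0,1,0] f-->[0,0] g-->[0,0]
  e2=[0,0,1] f-->[0,1] g-->[1,1]
  composite₁ = [2 0 1; 1 0 1]
Along h;k (path 2):
  e0=[1,0,0] h-->[0,2,0] k-->[2,1]
  e1=[0,1,0] h-->[1,2,2] k-->[1,0]
  e2=[0,0,1] h-->[0,2,2] k-->[1,1]
  composite₂ = [2 1 1; 1 0 1]
Equal? NO — does not commute

Answer: DOES NOT COMMUTE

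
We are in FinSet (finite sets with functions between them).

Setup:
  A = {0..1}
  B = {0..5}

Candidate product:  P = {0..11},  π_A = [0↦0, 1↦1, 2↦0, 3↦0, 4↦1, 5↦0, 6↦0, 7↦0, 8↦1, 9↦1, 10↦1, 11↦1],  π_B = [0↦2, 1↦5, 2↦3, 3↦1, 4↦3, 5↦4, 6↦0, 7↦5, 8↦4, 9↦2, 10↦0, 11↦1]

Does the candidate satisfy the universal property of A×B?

Answer: VALID PRODUCT

Trace:
|A|·|B| = 2·6 = 12;  |P| = 12
Check the pairing map k ↦ (π_A(k), π_B(k)):
  0 ↦ (0,2)
  1 ↦ (1,5)
  2 ↦ (0,3)
  3 ↦ (0,1)
  4 ↦ (1,3)
  5 ↦ (0,4)
  6 ↦ (0,0)
  7 ↦ (0,5)
  8 ↦ (1,4)
  9 ↦ (1,2)
  10 ↦ (1,0)
  11 ↦ (1,1)
distinct pairs in image: 12 / 12 needed
  → bijection onto A×B; projections well-typed.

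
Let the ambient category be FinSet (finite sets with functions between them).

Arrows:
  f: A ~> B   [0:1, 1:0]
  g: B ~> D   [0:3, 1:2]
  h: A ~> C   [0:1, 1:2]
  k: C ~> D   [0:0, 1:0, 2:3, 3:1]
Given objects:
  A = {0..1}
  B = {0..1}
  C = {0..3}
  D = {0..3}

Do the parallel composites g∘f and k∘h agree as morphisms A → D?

Answer: DOES NOT COMMUTE

Derivation:
1) trace f;g:
  0 f~>1 g~>2
  1 f~>0 g~>3
  result₁ = [0:2, 1:3]
2) trace h;k:
  0 h~>1 k~>0
  1 h~>2 k~>3
  result₂ = [0:0, 1:3]
Equal? differ; not commutative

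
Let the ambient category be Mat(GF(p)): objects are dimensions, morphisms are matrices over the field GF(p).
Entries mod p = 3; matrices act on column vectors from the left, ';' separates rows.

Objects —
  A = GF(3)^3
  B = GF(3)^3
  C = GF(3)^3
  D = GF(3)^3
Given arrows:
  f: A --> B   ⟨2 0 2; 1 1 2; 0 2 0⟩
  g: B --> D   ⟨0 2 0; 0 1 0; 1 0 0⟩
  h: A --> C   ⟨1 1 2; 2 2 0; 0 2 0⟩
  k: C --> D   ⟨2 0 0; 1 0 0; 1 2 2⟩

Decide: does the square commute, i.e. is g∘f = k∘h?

1) trace f;g:
  e0=(1,0,0) f-->(2,1,0) g-->(2,1,2)
  e1=(0,1,0) f-->(0,1,2) g-->(2,1,0)
  e2=(0,0,1) f-->(2,2,0) g-->(1,2,2)
  composite₁ = ⟨2 2 1; 1 1 2; 2 0 2⟩
2) trace h;k:
  e0=(1,0,0) h-->(1,2,0) k-->(2,1,2)
  e1=(0,1,0) h-->(1,2,2) k-->(2,1,0)
  e2=(0,0,1) h-->(2,0,0) k-->(1,2,2)
  composite₂ = ⟨2 2 1; 1 1 2; 2 0 2⟩
Equal? YES — commutes

Answer: COMMUTES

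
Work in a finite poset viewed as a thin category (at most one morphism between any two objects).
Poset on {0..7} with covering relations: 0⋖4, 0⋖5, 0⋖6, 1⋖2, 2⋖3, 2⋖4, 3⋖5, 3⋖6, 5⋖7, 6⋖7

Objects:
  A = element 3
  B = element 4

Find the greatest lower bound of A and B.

Answer: A∧B = 2

Trace:
Lower bounds of A=3 and B=4: {1,2}
  1 <= 2
  2 <= 2
glb = 2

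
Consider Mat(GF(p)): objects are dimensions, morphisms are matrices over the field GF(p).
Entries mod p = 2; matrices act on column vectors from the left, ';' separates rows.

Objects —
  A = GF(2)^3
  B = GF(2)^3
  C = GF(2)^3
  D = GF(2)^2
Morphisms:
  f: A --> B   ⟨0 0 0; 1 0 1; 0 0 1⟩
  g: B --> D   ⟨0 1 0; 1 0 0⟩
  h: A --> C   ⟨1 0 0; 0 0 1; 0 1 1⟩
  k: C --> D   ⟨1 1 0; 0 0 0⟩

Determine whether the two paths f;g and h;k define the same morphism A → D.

Along f;g (path 1):
  e0=(1,0,0) f-->(0,1,0) g-->(1,0)
  e1=(0,1,0) f-->(0,0,0) g-->(0,0)
  e2=(0,0,1) f-->(0,1,1) g-->(1,0)
  ⟦path⟧₁ = ⟨1 0 1; 0 0 0⟩
Along h;k (path 2):
  e0=(1,0,0) h-->(1,0,0) k-->(1,0)
  e1=(0,1,0) h-->(0,0,1) k-->(0,0)
  e2=(0,0,1) h-->(0,1,1) k-->(1,0)
  ⟦path⟧₂ = ⟨1 0 1; 0 0 0⟩
Equal? equal; square commutes

Answer: COMMUTES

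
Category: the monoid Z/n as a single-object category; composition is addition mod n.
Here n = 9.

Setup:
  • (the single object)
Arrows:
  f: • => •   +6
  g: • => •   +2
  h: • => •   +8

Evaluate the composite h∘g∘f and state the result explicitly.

  0 +6≡6 +2≡8 +8≡7  (mod 9)
result: +7

Answer: +7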